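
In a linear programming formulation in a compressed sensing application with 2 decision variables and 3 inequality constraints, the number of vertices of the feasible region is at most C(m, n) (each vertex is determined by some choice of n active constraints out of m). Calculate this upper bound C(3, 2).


Each vertex corresponds to some choice of n active constraints out of m, so the number of vertices is at most C(m, n) = m! / (n!(m-n)!).
m = 3, n = 2
Numerator: 3 * 2
Denominator: 2! = 2
C(3, 2) = 3


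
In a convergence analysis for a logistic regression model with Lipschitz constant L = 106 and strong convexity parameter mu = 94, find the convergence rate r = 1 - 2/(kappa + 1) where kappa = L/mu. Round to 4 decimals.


Step 1: Compute the condition number.
kappa = L/mu = 106/94 = 1.1277
Step 2: Compute the convergence rate.
r = 1 - 2/(kappa + 1) = 1 - 2*mu/(L + mu) = (L - mu)/(L + mu) = 12/200 = 0.06


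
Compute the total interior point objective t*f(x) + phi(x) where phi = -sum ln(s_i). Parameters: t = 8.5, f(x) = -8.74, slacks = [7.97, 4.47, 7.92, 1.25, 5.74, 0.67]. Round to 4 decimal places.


Step 1: Compute log-barrier.
ln values: [2.0757, 1.4974, 2.0694, 0.2231, 1.7475, -0.4005]
phi = -(2.0757 + 1.4974 + 2.0694 + 0.2231 + 1.7475 - 0.4005) = -7.2126
Step 2: Compute augmented objective.
t*f(x) = 8.5*-8.74 = -74.29
Total = -74.29 - 7.2126 = -81.5026


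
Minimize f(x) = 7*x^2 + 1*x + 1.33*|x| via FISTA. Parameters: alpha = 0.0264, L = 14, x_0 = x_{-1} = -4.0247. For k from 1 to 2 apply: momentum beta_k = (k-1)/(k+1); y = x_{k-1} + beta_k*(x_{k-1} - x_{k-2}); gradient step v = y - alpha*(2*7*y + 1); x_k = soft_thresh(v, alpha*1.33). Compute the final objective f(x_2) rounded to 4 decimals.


FISTA on f(x) = 7*x^2 + 1*x + 1.33*|x|
L = 14, alpha = 0.0264
Iteration 1: beta = 0.0, y = -4.0247 + 0.0*(-4.0247 + 4.0247) = -4.0247
  grad(y) = -55.3458, v = y - alpha*grad = -2.5636
  prox(v) = soft_thresh(-2.5636, 0.0351) = -2.5285
Iteration 2: beta = 0.3333, y = -2.5285 + 0.3333*(-2.5285 + 4.0247) = -2.0297
  grad(y) = -27.416, v = y - alpha*grad = -1.3059
  prox(v) = soft_thresh(-1.3059, 0.0351) = -1.2708
f(x_2) = 7*(-1.2708)^2 + 1*(-1.2708) + 1.33*|-1.2708| = 11.7242


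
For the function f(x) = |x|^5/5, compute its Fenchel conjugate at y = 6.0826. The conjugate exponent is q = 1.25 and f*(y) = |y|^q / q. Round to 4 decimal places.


The conjugate exponent q satisfies 1/p + 1/q = 1.
p = 5, so q = 5/(5 - 1) = 1.25
|y|^q = 6.0826^1.25 = 9.5524
f*(6.0826) = 9.5524 / 1.25 = 7.6419


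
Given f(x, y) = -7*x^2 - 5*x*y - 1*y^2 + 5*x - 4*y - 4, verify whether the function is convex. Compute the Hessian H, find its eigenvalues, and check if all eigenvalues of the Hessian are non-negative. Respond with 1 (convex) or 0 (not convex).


The Hessian of f(x,y) = -7*x^2 - 5*x*y - 1*y^2 + 5*x - 4*y - 4 is:
H = [[-14, -5], [-5, -2]]
Trace = -14 - 2 = -16
Determinant = -14*-2 - (-5)^2 = 3
Discriminant = (-16)^2 - 4*3 = 244.0
Eigenvalues: lambda_1 = -15.8102, lambda_2 = -0.1898
The function is not convex.

0


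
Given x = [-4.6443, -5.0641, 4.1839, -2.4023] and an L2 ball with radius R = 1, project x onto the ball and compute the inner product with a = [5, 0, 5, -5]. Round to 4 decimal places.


Step 1: Compute ||x|| (intermediates to 6 decimals).
||x|| = sqrt((-4.6443)^2 + (-5.0641)^2 + 4.1839^2 + (-2.4023)^2) = 8.395874
Step 2: Project.
Since ||x|| > R, scale = R/||x|| = 1/8.395874 = 0.119106, proj(x) = scale * x
proj(x) = [-0.553164, -0.603165, 0.498328, -0.286128]
Step 3: Dot product.
a^T * proj(x) = 5*(-0.553164) + 0*(-0.603165) + 5*0.498328 - 5*(-0.286128) = 1.1565


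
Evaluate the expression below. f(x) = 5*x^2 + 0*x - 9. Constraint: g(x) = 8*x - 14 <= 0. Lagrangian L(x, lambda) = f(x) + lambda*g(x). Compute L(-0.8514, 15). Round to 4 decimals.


Step 1: Evaluate f(x).
f(-0.8514) = 5*(-0.8514)^2 + 0*(-0.8514) - 9 = -5.3756
Step 2: Evaluate g(x).
g(-0.8514) = 8*-0.8514 - 14 = -20.8112
Step 3: Compute Lagrangian.
L = -5.3756 + 15*-20.8112 = -317.5436


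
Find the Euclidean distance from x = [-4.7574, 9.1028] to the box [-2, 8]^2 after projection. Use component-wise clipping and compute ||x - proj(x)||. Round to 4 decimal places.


Project each component onto [-2, 8].
clip(-4.7574) = -2.0, clip(9.1028) = 8.0
Projection = [-2.0, 8.0]
Squared diffs: [7.6033, 1.2162]
Distance = sqrt(8.8195) = 2.9698


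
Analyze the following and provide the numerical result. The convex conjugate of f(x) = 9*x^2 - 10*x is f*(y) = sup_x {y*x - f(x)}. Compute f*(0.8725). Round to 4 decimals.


f*(y) = sup_x {y*x - a*x^2 - b*x} = sup_x {(y-b)*x - a*x^2}
FOC: (y - b) - 2a*x = 0 => x* = (y - b)/(2a)
x* = (0.8725 + 10)/(2*9) = 0.604
f*(0.8725) = (y-b)^2/(4a) = (0.8725 + 10)^2/(4*9)
= 118.2113/36 = 3.2836


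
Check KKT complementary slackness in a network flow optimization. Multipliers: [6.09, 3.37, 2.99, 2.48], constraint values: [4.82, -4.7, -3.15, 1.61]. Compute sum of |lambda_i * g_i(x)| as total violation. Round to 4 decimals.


KKT complementary slackness check:
lambda_1 * g_1 = 6.09 * 4.82 = 29.3538
lambda_2 * g_2 = 3.37 * -4.7 = -15.839
lambda_3 * g_3 = 2.99 * -3.15 = -9.4185
lambda_4 * g_4 = 2.48 * 1.61 = 3.9928
Total violation = 29.3538 + 15.839 + 9.4185 + 3.9928 = 58.6041


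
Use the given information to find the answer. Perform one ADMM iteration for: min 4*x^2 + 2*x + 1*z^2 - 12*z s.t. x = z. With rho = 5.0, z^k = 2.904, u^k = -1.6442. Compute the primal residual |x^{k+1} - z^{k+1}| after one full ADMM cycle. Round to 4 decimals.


ADMM iteration with rho = 5.0, z^k = 2.904, u^k = -1.6442
Step 1: x-update.
Minimize 4*x^2 + 2*x + (5.0/2)*(x - 2.904 - 1.6442)^2
FOC: (2*4 + 5.0)*x = -2 + 5.0*(2.904 + 1.6442)
x^{k+1} = 1.5955
Step 2: z-update.
Minimize 1*z^2 - 12*z + (5.0/2)*(1.5955 - z - 1.6442)^2
FOC: (2*1 + 5.0)*z = 12 + 5.0*(1.5955 - 1.6442)
z^{k+1} = 1.6795
Step 3: u-update.
u^{k+1} = -1.6442 + 1.5955 - 1.6795 = -1.7282
Step 4: Primal residual = |1.5955 - 1.6795| = 0.084


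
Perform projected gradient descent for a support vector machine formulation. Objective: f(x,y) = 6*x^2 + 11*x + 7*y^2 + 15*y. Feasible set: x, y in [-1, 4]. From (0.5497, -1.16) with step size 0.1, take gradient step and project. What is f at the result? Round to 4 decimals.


Step 1: Compute gradient at (0.5497, -1.16).
grad_x = 2*6*0.5497 + 11 = 17.5964
grad_y = 2*7*-1.16 + 15 = -1.24
Step 2: Gradient step.
x_raw = 0.5497 - 0.1*17.5964 = -1.2099
y_raw = -1.16 - 0.1*-1.24 = -1.036
Step 3: Project onto [-1, 4].
x_proj = clip(-1.2099) = -1.0
y_proj = clip(-1.036) = -1.0
Step 4: Evaluate f.
f(-1.0, -1.0) = -13.0


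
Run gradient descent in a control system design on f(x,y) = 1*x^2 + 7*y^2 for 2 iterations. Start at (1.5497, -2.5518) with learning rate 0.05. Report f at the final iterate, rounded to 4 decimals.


Gradient descent on f(x,y) = 1*x^2 + 7*y^2.
Starting point: (1.5497, -2.5518), alpha = 0.05
Step 1: grad_x = 2*1*1.5497 = 3.0994, grad_y = 2*7*-2.5518 = -35.7252
  x_1 = 1.5497 - 0.05*3.0994 = 1.3947
  y_1 = -2.5518 - 0.05*-35.7252 = -0.7655
Step 2: grad_x = 2*1*1.3947 = 2.7895, grad_y = 2*7*-0.7655 = -10.7176
  x_2 = 1.3947 - 0.05*2.7895 = 1.2553
  y_2 = -0.7655 - 0.05*-10.7176 = -0.2297
f(1.2553, -0.2297) = 1*1.2553^2 + 7*(-0.2297)^2 = 1.9449


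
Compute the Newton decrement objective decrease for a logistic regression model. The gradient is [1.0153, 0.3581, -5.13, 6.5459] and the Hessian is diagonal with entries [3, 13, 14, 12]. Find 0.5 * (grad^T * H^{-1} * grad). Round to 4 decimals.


Step 1: H is diagonal, so H^(-1) * g = [0.3384, 0.0275, -0.3664, 0.5455].
Step 2: g^T H^(-1) g = sum_i g_i^2 / H_ii
  = (1.0153)^2/3 + (0.3581)^2/13 + (-5.13)^2/14 + (6.5459)^2/12
  = 0.3436 + 0.0099 + 1.8798 + 3.5707 = 5.804
Step 3: Objective decrease = 0.5 * g^T H^(-1) g = 2.902


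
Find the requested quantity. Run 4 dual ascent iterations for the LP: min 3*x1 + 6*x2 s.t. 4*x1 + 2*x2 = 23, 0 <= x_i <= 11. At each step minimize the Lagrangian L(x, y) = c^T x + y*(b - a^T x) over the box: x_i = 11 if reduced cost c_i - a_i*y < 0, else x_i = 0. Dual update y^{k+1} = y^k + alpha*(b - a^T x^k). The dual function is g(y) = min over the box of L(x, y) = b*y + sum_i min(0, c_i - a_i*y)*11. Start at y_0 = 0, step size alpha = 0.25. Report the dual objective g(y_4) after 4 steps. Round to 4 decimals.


Dual ascent for LP: min 3*x1 + 6*x2, 4*x1 + 2*x2 = 23, 0 <= x_i <= 11
Step 1: y^k = 0.0, reduced costs: (3.0, 6.0)
  x^k = (0.0, 0.0), subgradient = b - a^T x = 23.0
  y^{k+1} = 0.0 + 0.25*23.0 = 5.75
Step 2: y^k = 5.75, reduced costs: (-20.0, -5.5)
  x^k = (11.0, 11.0), subgradient = b - a^T x = -43.0
  y^{k+1} = 5.75 + 0.25*-43.0 = -5.0
Step 3: y^k = -5.0, reduced costs: (23.0, 16.0)
  x^k = (0.0, 0.0), subgradient = b - a^T x = 23.0
  y^{k+1} = -5.0 + 0.25*23.0 = 0.75
Step 4: y^k = 0.75, reduced costs: (0.0, 4.5)
  x^k = (0.0, 0.0), subgradient = b - a^T x = 23.0
  y^{k+1} = 0.75 + 0.25*23.0 = 6.5
Dual objective at y_4 = 6.5: reduced costs (-23.0, -7.0), box minimizer x = (11.0, 11.0)
g(y_4) = b*y + (c1 - a1*y)*x1 + (c2 - a2*y)*x2 = 23*6.5 + (-23.0)*11.0 + (-7.0)*11.0 = 149.5 - 253.0 - 77.0 = -180.5


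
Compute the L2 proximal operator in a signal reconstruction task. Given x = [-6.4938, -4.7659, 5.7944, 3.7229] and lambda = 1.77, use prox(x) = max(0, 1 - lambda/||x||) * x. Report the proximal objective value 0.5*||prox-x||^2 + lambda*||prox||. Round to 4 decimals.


Step 1: Compute ||x||.
||x|| = 10.598
Step 2: Compute scaling factor.
scale = max(0, 1 - 1.77/10.598) = 0.833
Step 3: prox(x) = [-5.4093, -3.9699, 4.8267, 3.1011]
||prox(x)|| = 8.828
Step 4: Proximal objective.
0.5*||prox-x||^2 = 1.5665
lambda*||prox|| = 15.6256
Total = 17.1921


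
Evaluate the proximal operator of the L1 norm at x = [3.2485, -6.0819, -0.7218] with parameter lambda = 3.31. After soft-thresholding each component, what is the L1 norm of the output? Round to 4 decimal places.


Soft-thresholding with lambda = 3.31:
prox(3.2485) = sign(3.2485)*max(|3.2485| - 3.31, 0) = 0.0
prox(-6.0819) = sign(-6.0819)*max(|-6.0819| - 3.31, 0) = -2.7719
prox(-0.7218) = sign(-0.7218)*max(|-0.7218| - 3.31, 0) = 0.0
prox(x) = [0.0, -2.7719, 0.0]
||prox(x)||_1 = 0.0 + 2.7719 + 0.0 = 2.7719


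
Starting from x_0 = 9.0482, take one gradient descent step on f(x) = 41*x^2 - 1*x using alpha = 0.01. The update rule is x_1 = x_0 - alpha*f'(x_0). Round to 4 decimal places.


We compute the gradient at x_0 and apply the update.
f'(x) = 82*x - 1
f'(9.0482) = 82*9.0482 - 1 = 740.9524
x_1 = 9.0482 - 0.01*740.9524 = 1.6387


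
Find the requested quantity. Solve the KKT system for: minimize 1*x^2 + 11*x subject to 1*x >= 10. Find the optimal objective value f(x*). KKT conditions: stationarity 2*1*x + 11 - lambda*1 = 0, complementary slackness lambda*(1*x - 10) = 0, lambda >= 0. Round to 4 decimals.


Step 1: Try lambda = 0 (constraint inactive).
x_unc = -11/(2*1) = -5.5
Check: 1*-5.5 = -5.5 < 10 -- violated!
Step 2: Constraint must be active: 1*x = 10
x* = 10/1 = 10.0
lambda = (2*1*10.0 + 11)/1 = 31.0
Step 3: Compute optimal value.
f(x*) = 1*10.0^2 + 11*10.0 = 210.0


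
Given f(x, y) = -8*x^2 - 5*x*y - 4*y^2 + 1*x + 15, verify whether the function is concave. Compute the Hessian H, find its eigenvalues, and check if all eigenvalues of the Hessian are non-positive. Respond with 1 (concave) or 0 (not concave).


The Hessian of f(x,y) = -8*x^2 - 5*x*y - 4*y^2 + 1*x + 15 is:
H = [[-16, -5], [-5, -8]]
Trace = -16 - 8 = -24
Determinant = -16*-8 - (-5)^2 = 103
Discriminant = (-24)^2 - 4*103 = 164.0
Eigenvalues: lambda_1 = -18.4031, lambda_2 = -5.5969
The function is concave.

1


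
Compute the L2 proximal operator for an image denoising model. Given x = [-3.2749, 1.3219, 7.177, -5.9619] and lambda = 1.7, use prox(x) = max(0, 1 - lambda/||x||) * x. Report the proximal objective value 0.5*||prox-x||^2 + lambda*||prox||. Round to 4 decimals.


Step 1: Compute ||x||.
||x|| = 9.9763
Step 2: Compute scaling factor.
scale = max(0, 1 - 1.7/9.9763) = 0.8296
Step 3: prox(x) = [-2.7168, 1.0966, 5.954, -4.946]
||prox(x)|| = 8.2763
Step 4: Proximal objective.
0.5*||prox-x||^2 = 1.445
lambda*||prox|| = 14.0697
Total = 15.5147


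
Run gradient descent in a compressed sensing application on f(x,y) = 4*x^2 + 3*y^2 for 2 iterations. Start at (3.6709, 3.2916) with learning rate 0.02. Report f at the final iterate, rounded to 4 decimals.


Gradient descent on f(x,y) = 4*x^2 + 3*y^2.
Starting point: (3.6709, 3.2916), alpha = 0.02
Step 1: grad_x = 2*4*3.6709 = 29.3672, grad_y = 2*3*3.2916 = 19.7496
  x_1 = 3.6709 - 0.02*29.3672 = 3.0836
  y_1 = 3.2916 - 0.02*19.7496 = 2.8966
Step 2: grad_x = 2*4*3.0836 = 24.6684, grad_y = 2*3*2.8966 = 17.3796
  x_2 = 3.0836 - 0.02*24.6684 = 2.5902
  y_2 = 2.8966 - 0.02*17.3796 = 2.549
f(2.5902, 2.549) = 4*2.5902^2 + 3*2.549^2 = 46.3287


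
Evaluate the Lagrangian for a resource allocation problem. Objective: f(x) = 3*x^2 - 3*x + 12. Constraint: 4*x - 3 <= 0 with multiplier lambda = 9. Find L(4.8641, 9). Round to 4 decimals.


Step 1: Evaluate f(x).
f(4.8641) = 3*4.8641^2 - 3*4.8641 + 12 = 68.3861
Step 2: Evaluate g(x).
g(4.8641) = 4*4.8641 - 3 = 16.4564
Step 3: Compute Lagrangian.
L = 68.3861 + 9*16.4564 = 216.4937


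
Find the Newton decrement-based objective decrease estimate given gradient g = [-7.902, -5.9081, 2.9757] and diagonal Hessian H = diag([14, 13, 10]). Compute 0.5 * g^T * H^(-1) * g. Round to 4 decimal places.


Step 1: H is diagonal, so H^(-1) * g = [-0.5644, -0.4545, 0.2976].
Step 2: g^T H^(-1) g = sum_i g_i^2 / H_ii
  = (-7.902)^2/14 + (-5.9081)^2/13 + (2.9757)^2/10
  = 4.4601 + 2.685 + 0.8855 = 8.0306
Step 3: Objective decrease = 0.5 * g^T H^(-1) g = 4.0153


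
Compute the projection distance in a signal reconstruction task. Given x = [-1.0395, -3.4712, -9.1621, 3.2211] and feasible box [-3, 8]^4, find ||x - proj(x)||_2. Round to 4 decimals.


Project each component onto [-3, 8].
clip(-1.0395) = -1.0395, clip(-3.4712) = -3.0, clip(-9.1621) = -3.0, clip(3.2211) = 3.2211
Projection = [-1.0395, -3.0, -3.0, 3.2211]
Squared diffs: [0.0, 0.222, 37.9715, 0.0]
Distance = sqrt(38.1935) = 6.1801


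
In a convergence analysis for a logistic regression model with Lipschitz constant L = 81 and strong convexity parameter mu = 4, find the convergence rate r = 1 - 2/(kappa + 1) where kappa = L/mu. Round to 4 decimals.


Step 1: Compute the condition number.
kappa = L/mu = 81/4 = 20.25
Step 2: Compute the convergence rate.
r = 1 - 2/(kappa + 1) = 1 - 2*mu/(L + mu) = (L - mu)/(L + mu) = 77/85 = 0.9059


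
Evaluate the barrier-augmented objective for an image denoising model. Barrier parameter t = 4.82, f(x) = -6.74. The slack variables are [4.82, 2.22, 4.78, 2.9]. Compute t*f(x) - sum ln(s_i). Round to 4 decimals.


Step 1: Compute log-barrier.
ln values: [1.5728, 0.7975, 1.5644, 1.0647]
phi = -(1.5728 + 0.7975 + 1.5644 + 1.0647) = -4.9994
Step 2: Compute augmented objective.
t*f(x) = 4.82*-6.74 = -32.4868
Total = -32.4868 - 4.9994 = -37.4862


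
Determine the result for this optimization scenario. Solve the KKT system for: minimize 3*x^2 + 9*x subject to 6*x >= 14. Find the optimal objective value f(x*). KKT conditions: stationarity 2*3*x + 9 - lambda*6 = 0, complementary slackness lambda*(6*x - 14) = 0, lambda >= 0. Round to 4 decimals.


Step 1: Try lambda = 0 (constraint inactive).
x_unc = -9/(2*3) = -1.5
Check: 6*-1.5 = -9.0 < 14 -- violated!
Step 2: Constraint must be active: 6*x = 14
x* = 14/6 = 7/3 = 2.3333 (rounded; the exact value 7/3 is used below)
lambda = (2*3*(7/3) + 9)/6 = 3.8333
Step 3: Compute optimal value.
f(x*) = 3*(7/3)^2 + 9*(7/3) = 37.3333


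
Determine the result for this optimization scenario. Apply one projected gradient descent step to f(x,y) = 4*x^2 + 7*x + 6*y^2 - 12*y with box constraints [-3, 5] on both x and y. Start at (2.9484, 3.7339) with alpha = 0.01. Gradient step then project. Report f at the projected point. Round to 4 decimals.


Step 1: Compute gradient at (2.9484, 3.7339).
grad_x = 2*4*2.9484 + 7 = 30.5872
grad_y = 2*6*3.7339 - 12 = 32.8068
Step 2: Gradient step.
x_raw = 2.9484 - 0.01*30.5872 = 2.6425
y_raw = 3.7339 - 0.01*32.8068 = 3.4058
Step 3: Project onto [-3, 5].
x_proj = clip(2.6425) = 2.6425
y_proj = clip(3.4058) = 3.4058
Step 4: Evaluate f.
f(2.6425, 3.4058) = 75.1577


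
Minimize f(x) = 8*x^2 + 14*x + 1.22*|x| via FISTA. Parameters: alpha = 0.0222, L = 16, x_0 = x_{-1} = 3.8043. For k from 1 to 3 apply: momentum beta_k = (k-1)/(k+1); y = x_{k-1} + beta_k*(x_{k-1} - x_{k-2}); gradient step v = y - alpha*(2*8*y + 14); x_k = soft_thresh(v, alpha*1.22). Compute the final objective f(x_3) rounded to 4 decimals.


FISTA on f(x) = 8*x^2 + 14*x + 1.22*|x|
L = 16, alpha = 0.0222
Iteration 1: beta = 0.0, y = 3.8043 + 0.0*(3.8043 - 3.8043) = 3.8043
  grad(y) = 74.8688, v = y - alpha*grad = 2.1422
  prox(v) = soft_thresh(2.1422, 0.0271) = 2.1151
Iteration 2: beta = 0.3333, y = 2.1151 + 0.3333*(2.1151 - 3.8043) = 1.5521
  grad(y) = 38.8331, v = y - alpha*grad = 0.69
  prox(v) = soft_thresh(0.69, 0.0271) = 0.6629
Iteration 3: beta = 0.5, y = 0.6629 + 0.5*(0.6629 - 2.1151) = -0.0632
  grad(y) = 12.9884, v = y - alpha*grad = -0.3516
  prox(v) = soft_thresh(-0.3516, 0.0271) = -0.3245
f(x_3) = 8*(-0.3245)^2 + 14*(-0.3245) + 1.22*|-0.3245| = -3.3046


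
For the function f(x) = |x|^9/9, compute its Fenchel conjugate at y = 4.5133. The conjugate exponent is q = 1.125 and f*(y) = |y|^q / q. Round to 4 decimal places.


The conjugate exponent q satisfies 1/p + 1/q = 1.
p = 9, so q = 9/(9 - 1) = 1.125
|y|^q = 4.5133^1.125 = 5.4489
f*(4.5133) = 5.4489 / 1.125 = 4.8434


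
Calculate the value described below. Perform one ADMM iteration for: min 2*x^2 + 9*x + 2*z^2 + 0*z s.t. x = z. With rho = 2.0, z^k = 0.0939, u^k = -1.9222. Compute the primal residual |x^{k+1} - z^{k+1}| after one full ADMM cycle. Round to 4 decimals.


ADMM iteration with rho = 2.0, z^k = 0.0939, u^k = -1.9222
Step 1: x-update.
Minimize 2*x^2 + 9*x + (2.0/2)*(x - 0.0939 - 1.9222)^2
FOC: (2*2 + 2.0)*x = -9 + 2.0*(0.0939 + 1.9222)
x^{k+1} = -0.828
Step 2: z-update.
Minimize 2*z^2 + 0*z + (2.0/2)*(-0.828 - z - 1.9222)^2
FOC: (2*2 + 2.0)*z = 0 + 2.0*(-0.828 - 1.9222)
z^{k+1} = -0.9167
Step 3: u-update.
u^{k+1} = -1.9222 - 0.828 + 0.9167 = -1.8334
Step 4: Primal residual = |-0.828 + 0.9167| = 0.0888


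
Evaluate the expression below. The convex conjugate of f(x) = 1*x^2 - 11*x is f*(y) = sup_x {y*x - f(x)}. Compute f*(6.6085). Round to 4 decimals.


f*(y) = sup_x {y*x - a*x^2 - b*x} = sup_x {(y-b)*x - a*x^2}
FOC: (y - b) - 2a*x = 0 => x* = (y - b)/(2a)
x* = (6.6085 + 11)/(2*1) = 8.8043
f*(6.6085) = (y-b)^2/(4a) = (6.6085 + 11)^2/(4*1)
= 310.0593/4 = 77.5148


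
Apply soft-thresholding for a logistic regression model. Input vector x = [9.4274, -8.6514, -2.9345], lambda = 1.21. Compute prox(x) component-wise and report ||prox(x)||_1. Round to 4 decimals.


Soft-thresholding with lambda = 1.21:
prox(9.4274) = sign(9.4274)*max(|9.4274| - 1.21, 0) = 8.2174
prox(-8.6514) = sign(-8.6514)*max(|-8.6514| - 1.21, 0) = -7.4414
prox(-2.9345) = sign(-2.9345)*max(|-2.9345| - 1.21, 0) = -1.7245
prox(x) = [8.2174, -7.4414, -1.7245]
||prox(x)||_1 = 8.2174 + 7.4414 + 1.7245 = 17.3833


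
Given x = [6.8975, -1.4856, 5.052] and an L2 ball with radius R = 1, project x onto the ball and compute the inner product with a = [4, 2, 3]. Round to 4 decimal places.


Step 1: Compute ||x|| (intermediates to 6 decimals).
||x|| = sqrt(6.8975^2 + (-1.4856)^2 + 5.052^2) = 8.677858
Step 2: Project.
Since ||x|| > R, scale = R/||x|| = 1/8.677858 = 0.115236, proj(x) = scale * x
proj(x) = [0.79484, -0.171195, 0.582172]
Step 3: Dot product.
a^T * proj(x) = 4*0.79484 + 2*(-0.171195) + 3*0.582172 = 4.5835


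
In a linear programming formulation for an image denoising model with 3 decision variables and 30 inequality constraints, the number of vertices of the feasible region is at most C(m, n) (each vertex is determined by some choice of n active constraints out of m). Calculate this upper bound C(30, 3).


Each vertex corresponds to some choice of n active constraints out of m, so the number of vertices is at most C(m, n) = m! / (n!(m-n)!).
m = 30, n = 3
Numerator: 30 * 29 * 28
Denominator: 3! = 6
C(30, 3) = 4060


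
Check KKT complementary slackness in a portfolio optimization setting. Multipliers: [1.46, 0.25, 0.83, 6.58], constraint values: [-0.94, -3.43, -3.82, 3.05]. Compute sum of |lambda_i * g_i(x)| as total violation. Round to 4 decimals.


KKT complementary slackness check:
lambda_1 * g_1 = 1.46 * -0.94 = -1.3724
lambda_2 * g_2 = 0.25 * -3.43 = -0.8575
lambda_3 * g_3 = 0.83 * -3.82 = -3.1706
lambda_4 * g_4 = 6.58 * 3.05 = 20.069
Total violation = 1.3724 + 0.8575 + 3.1706 + 20.069 = 25.4695


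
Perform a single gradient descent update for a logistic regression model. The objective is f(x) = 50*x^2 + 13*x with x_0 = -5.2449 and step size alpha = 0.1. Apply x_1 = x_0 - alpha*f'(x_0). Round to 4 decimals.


We compute the gradient at x_0 and apply the update.
f'(x) = 100*x + 13
f'(-5.2449) = 100*-5.2449 + 13 = -511.49
x_1 = -5.2449 - 0.1*-511.49 = 45.9041


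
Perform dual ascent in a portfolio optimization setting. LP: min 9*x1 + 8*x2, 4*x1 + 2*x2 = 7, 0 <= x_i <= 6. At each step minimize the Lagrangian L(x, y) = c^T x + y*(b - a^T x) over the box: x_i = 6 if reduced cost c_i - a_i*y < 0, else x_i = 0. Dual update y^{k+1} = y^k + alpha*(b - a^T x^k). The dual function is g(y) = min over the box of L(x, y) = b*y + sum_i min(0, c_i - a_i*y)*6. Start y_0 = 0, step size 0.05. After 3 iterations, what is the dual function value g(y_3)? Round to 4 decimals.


Dual ascent for LP: min 9*x1 + 8*x2, 4*x1 + 2*x2 = 7, 0 <= x_i <= 6
Step 1: y^k = 0.0, reduced costs: (9.0, 8.0)
  x^k = (0.0, 0.0), subgradient = b - a^T x = 7.0
  y^{k+1} = 0.0 + 0.05*7.0 = 0.35
Step 2: y^k = 0.35, reduced costs: (7.6, 7.3)
  x^k = (0.0, 0.0), subgradient = b - a^T x = 7.0
  y^{k+1} = 0.35 + 0.05*7.0 = 0.7
Step 3: y^k = 0.7, reduced costs: (6.2, 6.6)
  x^k = (0.0, 0.0), subgradient = b - a^T x = 7.0
  y^{k+1} = 0.7 + 0.05*7.0 = 1.05
Dual objective at y_3 = 1.05: reduced costs (4.8, 5.9), box minimizer x = (0.0, 0.0)
g(y_3) = b*y + (c1 - a1*y)*x1 + (c2 - a2*y)*x2 = 7*1.05 + 4.8*0.0 + 5.9*0.0 = 7.35 + 0.0 + 0.0 = 7.35


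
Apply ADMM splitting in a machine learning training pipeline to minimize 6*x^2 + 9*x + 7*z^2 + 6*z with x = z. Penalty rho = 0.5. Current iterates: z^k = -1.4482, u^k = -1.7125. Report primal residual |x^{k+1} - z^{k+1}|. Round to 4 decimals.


ADMM iteration with rho = 0.5, z^k = -1.4482, u^k = -1.7125
Step 1: x-update.
Minimize 6*x^2 + 9*x + (0.5/2)*(x + 1.4482 - 1.7125)^2
FOC: (2*6 + 0.5)*x = -9 + 0.5*(-1.4482 + 1.7125)
x^{k+1} = -0.7094
Step 2: z-update.
Minimize 7*z^2 + 6*z + (0.5/2)*(-0.7094 - z - 1.7125)^2
FOC: (2*7 + 0.5)*z = -6 + 0.5*(-0.7094 - 1.7125)
z^{k+1} = -0.4973
Step 3: u-update.
u^{k+1} = -1.7125 - 0.7094 + 0.4973 = -1.9246
Step 4: Primal residual = |-0.7094 + 0.4973| = 0.2121


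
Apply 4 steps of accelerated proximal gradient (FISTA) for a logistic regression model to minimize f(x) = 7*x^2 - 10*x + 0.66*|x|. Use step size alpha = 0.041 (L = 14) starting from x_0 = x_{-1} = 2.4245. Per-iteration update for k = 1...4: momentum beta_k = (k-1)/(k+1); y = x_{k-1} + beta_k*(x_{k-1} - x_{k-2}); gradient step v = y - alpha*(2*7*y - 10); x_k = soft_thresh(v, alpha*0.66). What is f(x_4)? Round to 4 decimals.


FISTA on f(x) = 7*x^2 - 10*x + 0.66*|x|
L = 14, alpha = 0.041
Iteration 1: beta = 0.0, y = 2.4245 + 0.0*(2.4245 - 2.4245) = 2.4245
  grad(y) = 23.943, v = y - alpha*grad = 1.4428
  prox(v) = soft_thresh(1.4428, 0.0271) = 1.4158
Iteration 2: beta = 0.3333, y = 1.4158 + 0.3333*(1.4158 - 2.4245) = 1.0795
  grad(y) = 5.1135, v = y - alpha*grad = 0.8699
  prox(v) = soft_thresh(0.8699, 0.0271) = 0.8428
Iteration 3: beta = 0.5, y = 0.8428 + 0.5*(0.8428 - 1.4158) = 0.5563
  grad(y) = -2.2112, v = y - alpha*grad = 0.647
  prox(v) = soft_thresh(0.647, 0.0271) = 0.6199
Iteration 4: beta = 0.6, y = 0.6199 + 0.6*(0.6199 - 0.8428) = 0.4862
  grad(y) = -3.193, v = y - alpha*grad = 0.6171
  prox(v) = soft_thresh(0.6171, 0.0271) = 0.5901
f(x_4) = 7*0.5901^2 - 10*0.5901 + 0.66*|0.5901| = -3.074


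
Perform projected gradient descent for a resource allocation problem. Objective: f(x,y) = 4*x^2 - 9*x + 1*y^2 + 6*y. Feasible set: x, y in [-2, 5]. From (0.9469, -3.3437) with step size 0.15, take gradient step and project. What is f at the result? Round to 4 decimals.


Step 1: Compute gradient at (0.9469, -3.3437).
grad_x = 2*4*0.9469 - 9 = -1.4248
grad_y = 2*1*-3.3437 + 6 = -0.6874
Step 2: Gradient step.
x_raw = 0.9469 - 0.15*-1.4248 = 1.1606
y_raw = -3.3437 - 0.15*-0.6874 = -3.2406
Step 3: Project onto [-2, 5].
x_proj = clip(1.1606) = 1.1606
y_proj = clip(-3.2406) = -2.0
Step 4: Evaluate f.
f(1.1606, -2.0) = -13.0574


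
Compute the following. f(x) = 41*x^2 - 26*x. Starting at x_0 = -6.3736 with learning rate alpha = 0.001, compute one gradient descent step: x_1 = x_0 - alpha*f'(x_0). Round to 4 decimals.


We compute the gradient at x_0 and apply the update.
f'(x) = 82*x - 26
f'(-6.3736) = 82*-6.3736 - 26 = -548.6352
x_1 = -6.3736 - 0.001*-548.6352 = -5.825


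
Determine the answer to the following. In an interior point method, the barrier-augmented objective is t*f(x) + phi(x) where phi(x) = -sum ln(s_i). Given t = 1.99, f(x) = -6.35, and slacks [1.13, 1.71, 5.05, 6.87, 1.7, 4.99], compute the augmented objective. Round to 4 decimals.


Step 1: Compute log-barrier.
ln values: [0.1222, 0.5365, 1.6194, 1.9272, 0.5306, 1.6074]
phi = -(0.1222 + 0.5365 + 1.6194 + 1.9272 + 0.5306 + 1.6074) = -6.3433
Step 2: Compute augmented objective.
t*f(x) = 1.99*-6.35 = -12.6365
Total = -12.6365 - 6.3433 = -18.9798


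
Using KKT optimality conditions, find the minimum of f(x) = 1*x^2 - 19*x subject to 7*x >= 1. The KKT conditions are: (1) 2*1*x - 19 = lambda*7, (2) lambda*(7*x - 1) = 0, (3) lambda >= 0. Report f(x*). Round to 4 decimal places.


Step 1: Try lambda = 0 (constraint inactive).
Stationarity: 2*1*x - 19 = 0
x* = 19/(2*1) = 9.5
Check constraint: 7*9.5 = 66.5 >= 1 -- satisfied.
Step 2: Compute optimal value.
f(x*) = 1*9.5^2 - 19*9.5 = -90.25


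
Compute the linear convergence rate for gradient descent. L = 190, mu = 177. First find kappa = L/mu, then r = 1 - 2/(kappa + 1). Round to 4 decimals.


Step 1: Compute the condition number.
kappa = L/mu = 190/177 = 1.0734
Step 2: Compute the convergence rate.
r = 1 - 2/(kappa + 1) = 1 - 2*mu/(L + mu) = (L - mu)/(L + mu) = 13/367 = 0.0354


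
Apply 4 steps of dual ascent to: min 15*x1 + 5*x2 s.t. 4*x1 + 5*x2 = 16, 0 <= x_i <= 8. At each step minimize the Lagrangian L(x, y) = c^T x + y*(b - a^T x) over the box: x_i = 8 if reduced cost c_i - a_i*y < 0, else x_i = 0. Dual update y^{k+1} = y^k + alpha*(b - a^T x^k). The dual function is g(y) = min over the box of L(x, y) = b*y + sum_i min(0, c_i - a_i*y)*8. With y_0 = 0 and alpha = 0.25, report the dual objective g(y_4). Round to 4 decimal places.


Dual ascent for LP: min 15*x1 + 5*x2, 4*x1 + 5*x2 = 16, 0 <= x_i <= 8
Step 1: y^k = 0.0, reduced costs: (15.0, 5.0)
  x^k = (0.0, 0.0), subgradient = b - a^T x = 16.0
  y^{k+1} = 0.0 + 0.25*16.0 = 4.0
Step 2: y^k = 4.0, reduced costs: (-1.0, -15.0)
  x^k = (8.0, 8.0), subgradient = b - a^T x = -56.0
  y^{k+1} = 4.0 + 0.25*-56.0 = -10.0
Step 3: y^k = -10.0, reduced costs: (55.0, 55.0)
  x^k = (0.0, 0.0), subgradient = b - a^T x = 16.0
  y^{k+1} = -10.0 + 0.25*16.0 = -6.0
Step 4: y^k = -6.0, reduced costs: (39.0, 35.0)
  x^k = (0.0, 0.0), subgradient = b - a^T x = 16.0
  y^{k+1} = -6.0 + 0.25*16.0 = -2.0
Dual objective at y_4 = -2.0: reduced costs (23.0, 15.0), box minimizer x = (0.0, 0.0)
g(y_4) = b*y + (c1 - a1*y)*x1 + (c2 - a2*y)*x2 = 16*(-2.0) + 23.0*0.0 + 15.0*0.0 = -32.0 + 0.0 + 0.0 = -32.0


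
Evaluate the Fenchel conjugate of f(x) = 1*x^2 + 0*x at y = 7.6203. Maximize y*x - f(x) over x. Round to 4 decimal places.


f*(y) = sup_x {y*x - a*x^2 - b*x} = sup_x {(y-b)*x - a*x^2}
FOC: (y - b) - 2a*x = 0 => x* = (y - b)/(2a)
x* = (7.6203 - 0)/(2*1) = 3.8102
f*(7.6203) = (y-b)^2/(4a) = (7.6203 - 0)^2/(4*1)
= 58.069/4 = 14.5172


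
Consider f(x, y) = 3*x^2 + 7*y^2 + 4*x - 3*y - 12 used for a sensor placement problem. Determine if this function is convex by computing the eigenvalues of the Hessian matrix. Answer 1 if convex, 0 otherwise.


The Hessian of f(x,y) = 3*x^2 + 7*y^2 + 4*x - 3*y - 12 is:
H = [[6, 0], [0, 14]]
Trace = 6 + 14 = 20
Determinant = 6*14 - (0)^2 = 84
Discriminant = (20)^2 - 4*84 = 64.0
Eigenvalues: lambda_1 = 6.0, lambda_2 = 14.0
The function is convex.

1


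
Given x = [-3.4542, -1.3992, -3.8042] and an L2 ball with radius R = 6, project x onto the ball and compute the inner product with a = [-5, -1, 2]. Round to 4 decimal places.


Step 1: Compute ||x|| (intermediates to 6 decimals).
||x|| = sqrt((-3.4542)^2 + (-1.3992)^2 + (-3.8042)^2) = 5.325523
Step 2: Project.
Since ||x|| <= R, proj = x (no scaling needed).
proj(x) = [-3.4542, -1.3992, -3.8042]
Step 3: Dot product.
a^T * proj(x) = -5*(-3.4542) - 1*(-1.3992) + 2*(-3.8042) = 11.0618


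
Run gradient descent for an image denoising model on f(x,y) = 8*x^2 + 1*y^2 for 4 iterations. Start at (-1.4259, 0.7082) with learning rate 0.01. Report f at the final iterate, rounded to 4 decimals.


Gradient descent on f(x,y) = 8*x^2 + 1*y^2.
Starting point: (-1.4259, 0.7082), alpha = 0.01
Step 1: grad_x = 2*8*-1.4259 = -22.8144, grad_y = 2*1*0.7082 = 1.4164
  x_1 = -1.4259 - 0.01*-22.8144 = -1.1978
  y_1 = 0.7082 - 0.01*1.4164 = 0.694
Step 2: grad_x = 2*8*-1.1978 = -19.1641, grad_y = 2*1*0.694 = 1.3881
  x_2 = -1.1978 - 0.01*-19.1641 = -1.0061
  y_2 = 0.694 - 0.01*1.3881 = 0.6802
Step 3: grad_x = 2*8*-1.0061 = -16.0978, grad_y = 2*1*0.6802 = 1.3603
  x_3 = -1.0061 - 0.01*-16.0978 = -0.8451
  y_3 = 0.6802 - 0.01*1.3603 = 0.6666
Step 4: grad_x = 2*8*-0.8451 = -13.5222, grad_y = 2*1*0.6666 = 1.3331
  x_4 = -0.8451 - 0.01*-13.5222 = -0.7099
  y_4 = 0.6666 - 0.01*1.3331 = 0.6532
f(-0.7099, 0.6532) = 8*(-0.7099)^2 + 1*0.6532^2 = 4.4585


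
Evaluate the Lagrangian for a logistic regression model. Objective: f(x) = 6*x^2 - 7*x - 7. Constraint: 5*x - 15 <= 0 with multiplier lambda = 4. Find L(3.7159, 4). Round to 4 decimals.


Step 1: Evaluate f(x).
f(3.7159) = 6*3.7159^2 - 7*3.7159 - 7 = 49.8362
Step 2: Evaluate g(x).
g(3.7159) = 5*3.7159 - 15 = 3.5795
Step 3: Compute Lagrangian.
L = 49.8362 + 4*3.5795 = 64.1542


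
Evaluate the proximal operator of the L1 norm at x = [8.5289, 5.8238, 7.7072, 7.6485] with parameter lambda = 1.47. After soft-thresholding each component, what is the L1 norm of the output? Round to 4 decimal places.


Soft-thresholding with lambda = 1.47:
prox(8.5289) = sign(8.5289)*max(|8.5289| - 1.47, 0) = 7.0589
prox(5.8238) = sign(5.8238)*max(|5.8238| - 1.47, 0) = 4.3538
prox(7.7072) = sign(7.7072)*max(|7.7072| - 1.47, 0) = 6.2372
prox(7.6485) = sign(7.6485)*max(|7.6485| - 1.47, 0) = 6.1785
prox(x) = [7.0589, 4.3538, 6.2372, 6.1785]
||prox(x)||_1 = 7.0589 + 4.3538 + 6.2372 + 6.1785 = 23.8284


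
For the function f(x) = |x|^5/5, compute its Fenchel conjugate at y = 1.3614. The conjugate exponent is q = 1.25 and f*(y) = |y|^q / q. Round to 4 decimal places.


The conjugate exponent q satisfies 1/p + 1/q = 1.
p = 5, so q = 5/(5 - 1) = 1.25
|y|^q = 1.3614^1.25 = 1.4706
f*(1.3614) = 1.4706 / 1.25 = 1.1764


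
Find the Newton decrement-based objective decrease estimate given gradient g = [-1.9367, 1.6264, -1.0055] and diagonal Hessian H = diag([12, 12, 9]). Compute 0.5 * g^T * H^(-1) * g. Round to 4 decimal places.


Step 1: H is diagonal, so H^(-1) * g = [-0.1614, 0.1355, -0.1117].
Step 2: g^T H^(-1) g = sum_i g_i^2 / H_ii
  = (-1.9367)^2/12 + (1.6264)^2/12 + (-1.0055)^2/9
  = 0.3126 + 0.2204 + 0.1123 = 0.6453
Step 3: Objective decrease = 0.5 * g^T H^(-1) g = 0.3227


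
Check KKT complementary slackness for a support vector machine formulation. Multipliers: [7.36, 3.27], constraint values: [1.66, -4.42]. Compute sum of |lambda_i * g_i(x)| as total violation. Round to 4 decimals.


KKT complementary slackness check:
lambda_1 * g_1 = 7.36 * 1.66 = 12.2176
lambda_2 * g_2 = 3.27 * -4.42 = -14.4534
Total violation = 12.2176 + 14.4534 = 26.671


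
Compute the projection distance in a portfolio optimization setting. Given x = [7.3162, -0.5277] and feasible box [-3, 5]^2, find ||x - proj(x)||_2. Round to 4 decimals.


Project each component onto [-3, 5].
clip(7.3162) = 5.0, clip(-0.5277) = -0.5277
Projection = [5.0, -0.5277]
Squared diffs: [5.3648, 0.0]
Distance = sqrt(5.3648) = 2.3162


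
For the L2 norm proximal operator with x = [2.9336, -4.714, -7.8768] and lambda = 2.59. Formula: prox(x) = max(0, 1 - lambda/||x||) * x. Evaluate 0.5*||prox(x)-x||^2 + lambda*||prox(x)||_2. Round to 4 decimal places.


Step 1: Compute ||x||.
||x|| = 9.637
Step 2: Compute scaling factor.
scale = max(0, 1 - 2.59/9.637) = 0.7312
Step 3: prox(x) = [2.1452, -3.4471, -5.7599]
||prox(x)|| = 7.047
Step 4: Proximal objective.
0.5*||prox-x||^2 = 3.3541
lambda*||prox|| = 18.2517
Total = 21.6058


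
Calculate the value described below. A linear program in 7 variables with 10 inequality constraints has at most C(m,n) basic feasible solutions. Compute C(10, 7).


Each vertex corresponds to some choice of n active constraints out of m, so the number of vertices is at most C(m, n) = m! / (n!(m-n)!).
m = 10, n = 7
Numerator: 10 * 9 * 8 * 7 * 6 * 5 * 4
Denominator: 7! = 5040
C(10, 7) = 120


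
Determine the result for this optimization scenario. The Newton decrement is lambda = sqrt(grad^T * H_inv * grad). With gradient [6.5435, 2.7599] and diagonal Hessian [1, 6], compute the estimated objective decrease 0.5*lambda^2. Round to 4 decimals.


Step 1: H is diagonal, so H^(-1) * g = [6.5435, 0.46].
Step 2: g^T H^(-1) g = sum_i g_i^2 / H_ii
  = (6.5435)^2/1 + (2.7599)^2/6
  = 42.8174 + 1.2695 = 44.0869
Step 3: Objective decrease = 0.5 * g^T H^(-1) g = 22.0435


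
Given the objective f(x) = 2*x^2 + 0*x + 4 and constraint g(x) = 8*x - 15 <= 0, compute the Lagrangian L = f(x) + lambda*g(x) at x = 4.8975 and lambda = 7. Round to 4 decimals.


Step 1: Evaluate f(x).
f(4.8975) = 2*4.8975^2 + 0*4.8975 + 4 = 51.971
Step 2: Evaluate g(x).
g(4.8975) = 8*4.8975 - 15 = 24.18
Step 3: Compute Lagrangian.
L = 51.971 + 7*24.18 = 221.231


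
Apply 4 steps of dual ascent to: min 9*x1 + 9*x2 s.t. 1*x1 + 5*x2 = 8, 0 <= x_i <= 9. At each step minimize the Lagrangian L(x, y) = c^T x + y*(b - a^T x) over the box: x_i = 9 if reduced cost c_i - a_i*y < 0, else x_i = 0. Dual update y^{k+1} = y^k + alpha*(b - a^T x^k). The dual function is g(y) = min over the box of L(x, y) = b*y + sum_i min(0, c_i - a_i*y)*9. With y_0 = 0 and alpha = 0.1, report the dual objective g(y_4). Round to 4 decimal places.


Dual ascent for LP: min 9*x1 + 9*x2, 1*x1 + 5*x2 = 8, 0 <= x_i <= 9
Step 1: y^k = 0.0, reduced costs: (9.0, 9.0)
  x^k = (0.0, 0.0), subgradient = b - a^T x = 8.0
  y^{k+1} = 0.0 + 0.1*8.0 = 0.8
Step 2: y^k = 0.8, reduced costs: (8.2, 5.0)
  x^k = (0.0, 0.0), subgradient = b - a^T x = 8.0
  y^{k+1} = 0.8 + 0.1*8.0 = 1.6
Step 3: y^k = 1.6, reduced costs: (7.4, 1.0)
  x^k = (0.0, 0.0), subgradient = b - a^T x = 8.0
  y^{k+1} = 1.6 + 0.1*8.0 = 2.4
Step 4: y^k = 2.4, reduced costs: (6.6, -3.0)
  x^k = (0.0, 9.0), subgradient = b - a^T x = -37.0
  y^{k+1} = 2.4 + 0.1*-37.0 = -1.3
Dual objective at y_4 = -1.3: reduced costs (10.3, 15.5), box minimizer x = (0.0, 0.0)
g(y_4) = b*y + (c1 - a1*y)*x1 + (c2 - a2*y)*x2 = 8*(-1.3) + 10.3*0.0 + 15.5*0.0 = -10.4 + 0.0 + 0.0 = -10.4


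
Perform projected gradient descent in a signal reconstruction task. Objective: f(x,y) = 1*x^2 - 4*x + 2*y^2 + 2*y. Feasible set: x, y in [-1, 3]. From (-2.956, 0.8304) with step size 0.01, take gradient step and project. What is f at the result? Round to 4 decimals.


Step 1: Compute gradient at (-2.956, 0.8304).
grad_x = 2*1*-2.956 - 4 = -9.912
grad_y = 2*2*0.8304 + 2 = 5.3216
Step 2: Gradient step.
x_raw = -2.956 - 0.01*-9.912 = -2.8569
y_raw = 0.8304 - 0.01*5.3216 = 0.7772
Step 3: Project onto [-1, 3].
x_proj = clip(-2.8569) = -1.0
y_proj = clip(0.7772) = 0.7772
Step 4: Evaluate f.
f(-1.0, 0.7772) = 7.7624


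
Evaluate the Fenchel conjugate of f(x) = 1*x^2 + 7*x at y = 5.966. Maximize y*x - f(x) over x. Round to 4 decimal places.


f*(y) = sup_x {y*x - a*x^2 - b*x} = sup_x {(y-b)*x - a*x^2}
FOC: (y - b) - 2a*x = 0 => x* = (y - b)/(2a)
x* = (5.966 - 7)/(2*1) = -0.517
f*(5.966) = (y-b)^2/(4a) = (5.966 - 7)^2/(4*1)
= 1.0692/4 = 0.2673


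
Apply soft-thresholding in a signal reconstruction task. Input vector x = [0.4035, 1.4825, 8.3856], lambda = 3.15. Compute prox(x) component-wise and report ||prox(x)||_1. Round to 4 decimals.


Soft-thresholding with lambda = 3.15:
prox(0.4035) = sign(0.4035)*max(|0.4035| - 3.15, 0) = 0.0
prox(1.4825) = sign(1.4825)*max(|1.4825| - 3.15, 0) = 0.0
prox(8.3856) = sign(8.3856)*max(|8.3856| - 3.15, 0) = 5.2356
prox(x) = [0.0, 0.0, 5.2356]
||prox(x)||_1 = 0.0 + 0.0 + 5.2356 = 5.2356


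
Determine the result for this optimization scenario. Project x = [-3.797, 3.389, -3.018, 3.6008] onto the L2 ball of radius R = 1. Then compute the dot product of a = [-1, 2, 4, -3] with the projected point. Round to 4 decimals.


Step 1: Compute ||x|| (intermediates to 6 decimals).
||x|| = sqrt((-3.797)^2 + 3.389^2 + (-3.018)^2 + 3.6008^2) = 6.926515
Step 2: Project.
Since ||x|| > R, scale = R/||x|| = 1/6.926515 = 0.144373, proj(x) = scale * x
proj(x) = [-0.548184, 0.48928, -0.435718, 0.519858]
Step 3: Dot product.
a^T * proj(x) = -1*(-0.548184) + 2*0.48928 + 4*(-0.435718) - 3*0.519858 = -1.7757


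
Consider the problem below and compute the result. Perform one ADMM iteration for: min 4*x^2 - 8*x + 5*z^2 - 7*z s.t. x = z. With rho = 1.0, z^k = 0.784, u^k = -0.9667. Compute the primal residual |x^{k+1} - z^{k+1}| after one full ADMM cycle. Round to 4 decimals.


ADMM iteration with rho = 1.0, z^k = 0.784, u^k = -0.9667
Step 1: x-update.
Minimize 4*x^2 - 8*x + (1.0/2)*(x - 0.784 - 0.9667)^2
FOC: (2*4 + 1.0)*x = 8 + 1.0*(0.784 + 0.9667)
x^{k+1} = 1.0834
Step 2: z-update.
Minimize 5*z^2 - 7*z + (1.0/2)*(1.0834 - z - 0.9667)^2
FOC: (2*5 + 1.0)*z = 7 + 1.0*(1.0834 - 0.9667)
z^{k+1} = 0.647
Step 3: u-update.
u^{k+1} = -0.9667 + 1.0834 - 0.647 = -0.5303
Step 4: Primal residual = |1.0834 - 0.647| = 0.4364


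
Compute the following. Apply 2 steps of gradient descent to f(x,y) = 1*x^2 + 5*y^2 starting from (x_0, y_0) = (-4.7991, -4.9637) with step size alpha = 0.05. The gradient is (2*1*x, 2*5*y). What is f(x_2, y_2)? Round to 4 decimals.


Gradient descent on f(x,y) = 1*x^2 + 5*y^2.
Starting point: (-4.7991, -4.9637), alpha = 0.05
Step 1: grad_x = 2*1*-4.7991 = -9.5982, grad_y = 2*5*-4.9637 = -49.637
  x_1 = -4.7991 - 0.05*-9.5982 = -4.3192
  y_1 = -4.9637 - 0.05*-49.637 = -2.4819
Step 2: grad_x = 2*1*-4.3192 = -8.6384, grad_y = 2*5*-2.4819 = -24.8185
  x_2 = -4.3192 - 0.05*-8.6384 = -3.8873
  y_2 = -2.4819 - 0.05*-24.8185 = -1.2409
f(-3.8873, -1.2409) = 1*(-3.8873)^2 + 5*(-1.2409)^2 = 22.8104


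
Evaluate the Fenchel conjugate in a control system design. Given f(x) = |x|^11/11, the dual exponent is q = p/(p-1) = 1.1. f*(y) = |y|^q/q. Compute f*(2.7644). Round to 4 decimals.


The conjugate exponent q satisfies 1/p + 1/q = 1.
p = 11, so q = 11/(11 - 1) = 1.1
|y|^q = 2.7644^1.1 = 3.0603
f*(2.7644) = 3.0603 / 1.1 = 2.7821


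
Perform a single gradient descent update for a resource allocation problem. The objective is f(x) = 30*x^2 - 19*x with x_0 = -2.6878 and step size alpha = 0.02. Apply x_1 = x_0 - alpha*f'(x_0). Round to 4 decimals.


We compute the gradient at x_0 and apply the update.
f'(x) = 60*x - 19
f'(-2.6878) = 60*-2.6878 - 19 = -180.268
x_1 = -2.6878 - 0.02*-180.268 = 0.9176


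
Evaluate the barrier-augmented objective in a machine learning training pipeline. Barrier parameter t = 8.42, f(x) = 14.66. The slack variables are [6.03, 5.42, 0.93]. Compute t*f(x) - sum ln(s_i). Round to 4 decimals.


Step 1: Compute log-barrier.
ln values: [1.7967, 1.6901, -0.0726]
phi = -(1.7967 + 1.6901 - 0.0726) = -3.4143
Step 2: Compute augmented objective.
t*f(x) = 8.42*14.66 = 123.4372
Total = 123.4372 - 3.4143 = 120.0229
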